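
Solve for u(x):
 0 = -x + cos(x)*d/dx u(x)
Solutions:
 u(x) = C1 + Integral(x/cos(x), x)


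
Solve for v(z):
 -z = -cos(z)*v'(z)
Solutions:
 v(z) = C1 + Integral(z/cos(z), z)


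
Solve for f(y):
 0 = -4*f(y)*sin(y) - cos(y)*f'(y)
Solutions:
 f(y) = C1*cos(y)^4


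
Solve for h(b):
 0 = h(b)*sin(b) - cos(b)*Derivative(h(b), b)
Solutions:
 h(b) = C1/cos(b)


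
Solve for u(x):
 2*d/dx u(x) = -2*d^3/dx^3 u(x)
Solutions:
 u(x) = C1 + C2*sin(x) + C3*cos(x)


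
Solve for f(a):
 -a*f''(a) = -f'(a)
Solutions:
 f(a) = C1 + C2*a^2


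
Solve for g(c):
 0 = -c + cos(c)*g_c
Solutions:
 g(c) = C1 + Integral(c/cos(c), c)


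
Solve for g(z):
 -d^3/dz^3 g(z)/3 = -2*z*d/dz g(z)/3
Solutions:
 g(z) = C1 + Integral(C2*airyai(2^(1/3)*z) + C3*airybi(2^(1/3)*z), z)


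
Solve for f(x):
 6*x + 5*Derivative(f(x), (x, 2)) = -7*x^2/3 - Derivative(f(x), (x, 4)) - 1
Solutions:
 f(x) = C1 + C2*x + C3*sin(sqrt(5)*x) + C4*cos(sqrt(5)*x) - 7*x^4/180 - x^3/5 - x^2/150


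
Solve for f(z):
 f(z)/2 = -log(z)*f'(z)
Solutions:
 f(z) = C1*exp(-li(z)/2)


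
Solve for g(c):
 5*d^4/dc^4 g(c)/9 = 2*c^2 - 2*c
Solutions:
 g(c) = C1 + C2*c + C3*c^2 + C4*c^3 + c^6/100 - 3*c^5/100


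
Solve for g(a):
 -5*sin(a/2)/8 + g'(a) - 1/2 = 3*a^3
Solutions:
 g(a) = C1 + 3*a^4/4 + a/2 - 5*cos(a/2)/4


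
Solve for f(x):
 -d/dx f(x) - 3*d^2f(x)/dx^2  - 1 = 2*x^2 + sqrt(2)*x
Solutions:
 f(x) = C1 + C2*exp(-x/3) - 2*x^3/3 - sqrt(2)*x^2/2 + 6*x^2 - 37*x + 3*sqrt(2)*x


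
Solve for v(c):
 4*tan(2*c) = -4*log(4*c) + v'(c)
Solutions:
 v(c) = C1 + 4*c*log(c) - 4*c + 8*c*log(2) - 2*log(cos(2*c))


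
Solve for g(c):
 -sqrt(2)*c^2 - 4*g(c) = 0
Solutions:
 g(c) = -sqrt(2)*c^2/4


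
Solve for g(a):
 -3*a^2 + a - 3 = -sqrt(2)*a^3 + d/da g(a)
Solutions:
 g(a) = C1 + sqrt(2)*a^4/4 - a^3 + a^2/2 - 3*a


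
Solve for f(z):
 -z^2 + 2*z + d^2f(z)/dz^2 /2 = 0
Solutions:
 f(z) = C1 + C2*z + z^4/6 - 2*z^3/3


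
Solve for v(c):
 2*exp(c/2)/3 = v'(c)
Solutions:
 v(c) = C1 + 4*exp(c/2)/3


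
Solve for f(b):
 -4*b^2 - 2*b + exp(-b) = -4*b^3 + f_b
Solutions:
 f(b) = C1 + b^4 - 4*b^3/3 - b^2 - exp(-b)


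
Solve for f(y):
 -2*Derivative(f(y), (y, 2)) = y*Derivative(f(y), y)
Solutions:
 f(y) = C1 + C2*erf(y/2)


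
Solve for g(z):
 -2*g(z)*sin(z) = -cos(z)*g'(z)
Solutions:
 g(z) = C1/cos(z)^2


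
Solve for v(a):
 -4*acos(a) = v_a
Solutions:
 v(a) = C1 - 4*a*acos(a) + 4*sqrt(1 - a^2)


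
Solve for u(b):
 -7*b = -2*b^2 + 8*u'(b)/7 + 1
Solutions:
 u(b) = C1 + 7*b^3/12 - 49*b^2/16 - 7*b/8


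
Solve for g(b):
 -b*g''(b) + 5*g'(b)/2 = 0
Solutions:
 g(b) = C1 + C2*b^(7/2)


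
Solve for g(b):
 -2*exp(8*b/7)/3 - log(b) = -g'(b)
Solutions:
 g(b) = C1 + b*log(b) - b + 7*exp(8*b/7)/12


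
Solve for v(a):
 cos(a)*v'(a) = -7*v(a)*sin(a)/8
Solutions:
 v(a) = C1*cos(a)^(7/8)


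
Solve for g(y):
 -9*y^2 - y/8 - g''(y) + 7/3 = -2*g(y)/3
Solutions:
 g(y) = C1*exp(-sqrt(6)*y/3) + C2*exp(sqrt(6)*y/3) + 27*y^2/2 + 3*y/16 + 37


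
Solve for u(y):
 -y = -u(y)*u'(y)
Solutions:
 u(y) = -sqrt(C1 + y^2)
 u(y) = sqrt(C1 + y^2)


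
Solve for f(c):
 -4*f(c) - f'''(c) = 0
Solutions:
 f(c) = C3*exp(-2^(2/3)*c) + (C1*sin(2^(2/3)*sqrt(3)*c/2) + C2*cos(2^(2/3)*sqrt(3)*c/2))*exp(2^(2/3)*c/2)


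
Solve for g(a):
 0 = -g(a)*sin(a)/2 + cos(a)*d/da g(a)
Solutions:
 g(a) = C1/sqrt(cos(a))


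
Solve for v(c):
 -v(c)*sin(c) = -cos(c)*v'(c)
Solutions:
 v(c) = C1/cos(c)


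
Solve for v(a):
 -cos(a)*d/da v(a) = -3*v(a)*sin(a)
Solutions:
 v(a) = C1/cos(a)^3


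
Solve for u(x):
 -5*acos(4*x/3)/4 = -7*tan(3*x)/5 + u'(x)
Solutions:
 u(x) = C1 - 5*x*acos(4*x/3)/4 + 5*sqrt(9 - 16*x^2)/16 - 7*log(cos(3*x))/15


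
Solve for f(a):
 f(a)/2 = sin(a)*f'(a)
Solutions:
 f(a) = C1*(cos(a) - 1)^(1/4)/(cos(a) + 1)^(1/4)


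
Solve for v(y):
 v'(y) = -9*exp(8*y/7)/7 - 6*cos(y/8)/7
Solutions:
 v(y) = C1 - 9*exp(8*y/7)/8 - 48*sin(y/8)/7


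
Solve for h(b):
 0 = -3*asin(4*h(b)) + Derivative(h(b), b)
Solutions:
 Integral(1/asin(4*_y), (_y, h(b))) = C1 + 3*b


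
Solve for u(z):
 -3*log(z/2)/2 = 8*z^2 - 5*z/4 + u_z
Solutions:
 u(z) = C1 - 8*z^3/3 + 5*z^2/8 - 3*z*log(z)/2 + 3*z*log(2)/2 + 3*z/2


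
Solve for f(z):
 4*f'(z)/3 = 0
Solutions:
 f(z) = C1


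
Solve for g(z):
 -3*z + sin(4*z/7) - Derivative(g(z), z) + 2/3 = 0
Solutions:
 g(z) = C1 - 3*z^2/2 + 2*z/3 - 7*cos(4*z/7)/4


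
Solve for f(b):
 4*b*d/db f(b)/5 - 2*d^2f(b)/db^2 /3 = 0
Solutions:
 f(b) = C1 + C2*erfi(sqrt(15)*b/5)


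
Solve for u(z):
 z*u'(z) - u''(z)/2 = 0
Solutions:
 u(z) = C1 + C2*erfi(z)


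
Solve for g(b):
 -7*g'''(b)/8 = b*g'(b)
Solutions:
 g(b) = C1 + Integral(C2*airyai(-2*7^(2/3)*b/7) + C3*airybi(-2*7^(2/3)*b/7), b)


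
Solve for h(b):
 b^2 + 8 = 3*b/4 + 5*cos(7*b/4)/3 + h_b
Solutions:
 h(b) = C1 + b^3/3 - 3*b^2/8 + 8*b - 20*sin(7*b/4)/21


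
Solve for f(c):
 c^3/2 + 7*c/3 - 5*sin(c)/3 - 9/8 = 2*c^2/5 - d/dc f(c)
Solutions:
 f(c) = C1 - c^4/8 + 2*c^3/15 - 7*c^2/6 + 9*c/8 - 5*cos(c)/3


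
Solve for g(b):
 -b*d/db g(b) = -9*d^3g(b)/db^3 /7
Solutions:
 g(b) = C1 + Integral(C2*airyai(21^(1/3)*b/3) + C3*airybi(21^(1/3)*b/3), b)


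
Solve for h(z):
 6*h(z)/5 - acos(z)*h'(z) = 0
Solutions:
 h(z) = C1*exp(6*Integral(1/acos(z), z)/5)


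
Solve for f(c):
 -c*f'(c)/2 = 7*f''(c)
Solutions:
 f(c) = C1 + C2*erf(sqrt(7)*c/14)


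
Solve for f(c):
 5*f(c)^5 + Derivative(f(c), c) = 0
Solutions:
 f(c) = -I*(1/(C1 + 20*c))^(1/4)
 f(c) = I*(1/(C1 + 20*c))^(1/4)
 f(c) = -(1/(C1 + 20*c))^(1/4)
 f(c) = (1/(C1 + 20*c))^(1/4)


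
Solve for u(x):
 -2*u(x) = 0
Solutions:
 u(x) = 0


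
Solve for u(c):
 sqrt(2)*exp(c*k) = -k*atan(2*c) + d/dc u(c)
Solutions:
 u(c) = C1 + k*(c*atan(2*c) - log(4*c^2 + 1)/4) + sqrt(2)*Piecewise((exp(c*k)/k, Ne(k, 0)), (c, True))


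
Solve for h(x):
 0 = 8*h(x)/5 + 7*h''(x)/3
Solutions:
 h(x) = C1*sin(2*sqrt(210)*x/35) + C2*cos(2*sqrt(210)*x/35)


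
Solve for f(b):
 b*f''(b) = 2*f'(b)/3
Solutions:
 f(b) = C1 + C2*b^(5/3)


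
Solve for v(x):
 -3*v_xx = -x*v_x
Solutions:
 v(x) = C1 + C2*erfi(sqrt(6)*x/6)


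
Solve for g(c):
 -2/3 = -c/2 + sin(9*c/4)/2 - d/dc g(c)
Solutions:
 g(c) = C1 - c^2/4 + 2*c/3 - 2*cos(9*c/4)/9


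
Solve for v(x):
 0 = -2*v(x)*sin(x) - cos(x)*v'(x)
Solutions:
 v(x) = C1*cos(x)^2


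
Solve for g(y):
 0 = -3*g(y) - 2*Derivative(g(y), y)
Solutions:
 g(y) = C1*exp(-3*y/2)


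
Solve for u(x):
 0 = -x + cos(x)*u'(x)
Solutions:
 u(x) = C1 + Integral(x/cos(x), x)


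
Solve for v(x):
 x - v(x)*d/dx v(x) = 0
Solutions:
 v(x) = -sqrt(C1 + x^2)
 v(x) = sqrt(C1 + x^2)


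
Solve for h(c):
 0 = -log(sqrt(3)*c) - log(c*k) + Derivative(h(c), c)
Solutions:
 h(c) = C1 + c*(log(k) - 2 + log(3)/2) + 2*c*log(c)


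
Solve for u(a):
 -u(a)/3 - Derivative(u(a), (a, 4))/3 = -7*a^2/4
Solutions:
 u(a) = 21*a^2/4 + (C1*sin(sqrt(2)*a/2) + C2*cos(sqrt(2)*a/2))*exp(-sqrt(2)*a/2) + (C3*sin(sqrt(2)*a/2) + C4*cos(sqrt(2)*a/2))*exp(sqrt(2)*a/2)


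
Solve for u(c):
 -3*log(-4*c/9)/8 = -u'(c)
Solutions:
 u(c) = C1 + 3*c*log(-c)/8 + 3*c*(-2*log(3) - 1 + 2*log(2))/8


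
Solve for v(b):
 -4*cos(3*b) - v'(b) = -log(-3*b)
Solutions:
 v(b) = C1 + b*log(-b) - b + b*log(3) - 4*sin(3*b)/3


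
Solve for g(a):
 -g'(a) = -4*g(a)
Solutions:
 g(a) = C1*exp(4*a)


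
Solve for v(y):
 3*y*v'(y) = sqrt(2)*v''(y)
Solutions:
 v(y) = C1 + C2*erfi(2^(1/4)*sqrt(3)*y/2)


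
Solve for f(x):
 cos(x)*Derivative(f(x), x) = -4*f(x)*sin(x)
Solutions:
 f(x) = C1*cos(x)^4


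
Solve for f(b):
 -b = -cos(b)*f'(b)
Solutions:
 f(b) = C1 + Integral(b/cos(b), b)


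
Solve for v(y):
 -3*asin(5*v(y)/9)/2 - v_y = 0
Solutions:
 Integral(1/asin(5*_y/9), (_y, v(y))) = C1 - 3*y/2


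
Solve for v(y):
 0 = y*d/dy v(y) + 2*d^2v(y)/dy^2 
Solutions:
 v(y) = C1 + C2*erf(y/2)


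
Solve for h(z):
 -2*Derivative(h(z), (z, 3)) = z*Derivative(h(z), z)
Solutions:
 h(z) = C1 + Integral(C2*airyai(-2^(2/3)*z/2) + C3*airybi(-2^(2/3)*z/2), z)


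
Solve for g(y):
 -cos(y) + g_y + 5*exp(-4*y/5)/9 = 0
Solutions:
 g(y) = C1 + sin(y) + 25*exp(-4*y/5)/36


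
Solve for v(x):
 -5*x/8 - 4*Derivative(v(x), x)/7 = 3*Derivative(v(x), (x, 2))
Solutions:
 v(x) = C1 + C2*exp(-4*x/21) - 35*x^2/64 + 735*x/128


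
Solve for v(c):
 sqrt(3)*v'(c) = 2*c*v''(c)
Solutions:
 v(c) = C1 + C2*c^(sqrt(3)/2 + 1)


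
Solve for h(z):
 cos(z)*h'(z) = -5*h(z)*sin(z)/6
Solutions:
 h(z) = C1*cos(z)^(5/6)


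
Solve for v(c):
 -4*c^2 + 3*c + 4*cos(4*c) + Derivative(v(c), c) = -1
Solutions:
 v(c) = C1 + 4*c^3/3 - 3*c^2/2 - c - sin(4*c)


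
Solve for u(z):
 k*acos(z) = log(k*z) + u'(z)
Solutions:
 u(z) = C1 + k*(z*acos(z) - sqrt(1 - z^2)) - z*log(k*z) + z


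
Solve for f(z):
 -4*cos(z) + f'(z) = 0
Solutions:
 f(z) = C1 + 4*sin(z)


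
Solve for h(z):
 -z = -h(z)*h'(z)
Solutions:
 h(z) = -sqrt(C1 + z^2)
 h(z) = sqrt(C1 + z^2)


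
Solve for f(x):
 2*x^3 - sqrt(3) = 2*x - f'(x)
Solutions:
 f(x) = C1 - x^4/2 + x^2 + sqrt(3)*x


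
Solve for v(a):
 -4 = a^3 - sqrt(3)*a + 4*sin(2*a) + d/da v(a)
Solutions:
 v(a) = C1 - a^4/4 + sqrt(3)*a^2/2 - 4*a + 2*cos(2*a)


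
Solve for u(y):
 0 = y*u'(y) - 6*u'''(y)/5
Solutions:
 u(y) = C1 + Integral(C2*airyai(5^(1/3)*6^(2/3)*y/6) + C3*airybi(5^(1/3)*6^(2/3)*y/6), y)


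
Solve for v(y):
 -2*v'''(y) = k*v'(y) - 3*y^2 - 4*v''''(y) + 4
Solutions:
 v(y) = C1 + C2*exp(y*(-(-27*k + sqrt((27*k + 1)^2 - 1) - 1)^(1/3) + 1 - 1/(-27*k + sqrt((27*k + 1)^2 - 1) - 1)^(1/3))/6) + C3*exp(y*((-27*k + sqrt((27*k + 1)^2 - 1) - 1)^(1/3) - sqrt(3)*I*(-27*k + sqrt((27*k + 1)^2 - 1) - 1)^(1/3) + 2 - 4/((-1 + sqrt(3)*I)*(-27*k + sqrt((27*k + 1)^2 - 1) - 1)^(1/3)))/12) + C4*exp(y*((-27*k + sqrt((27*k + 1)^2 - 1) - 1)^(1/3) + sqrt(3)*I*(-27*k + sqrt((27*k + 1)^2 - 1) - 1)^(1/3) + 2 + 4/((1 + sqrt(3)*I)*(-27*k + sqrt((27*k + 1)^2 - 1) - 1)^(1/3)))/12) + y^3/k - 4*y/k - 12*y/k^2


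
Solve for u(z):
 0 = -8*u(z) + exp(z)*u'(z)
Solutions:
 u(z) = C1*exp(-8*exp(-z))


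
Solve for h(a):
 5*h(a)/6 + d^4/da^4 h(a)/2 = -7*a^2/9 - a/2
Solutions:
 h(a) = -14*a^2/15 - 3*a/5 + (C1*sin(sqrt(2)*3^(3/4)*5^(1/4)*a/6) + C2*cos(sqrt(2)*3^(3/4)*5^(1/4)*a/6))*exp(-sqrt(2)*3^(3/4)*5^(1/4)*a/6) + (C3*sin(sqrt(2)*3^(3/4)*5^(1/4)*a/6) + C4*cos(sqrt(2)*3^(3/4)*5^(1/4)*a/6))*exp(sqrt(2)*3^(3/4)*5^(1/4)*a/6)


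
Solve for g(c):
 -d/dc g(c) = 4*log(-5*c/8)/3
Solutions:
 g(c) = C1 - 4*c*log(-c)/3 + c*(-4*log(5)/3 + 4/3 + 4*log(2))


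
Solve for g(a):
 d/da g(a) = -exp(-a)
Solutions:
 g(a) = C1 + exp(-a)


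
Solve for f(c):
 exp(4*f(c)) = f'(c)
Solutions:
 f(c) = log(-(-1/(C1 + 4*c))^(1/4))
 f(c) = log(-1/(C1 + 4*c))/4
 f(c) = log(-I*(-1/(C1 + 4*c))^(1/4))
 f(c) = log(I*(-1/(C1 + 4*c))^(1/4))


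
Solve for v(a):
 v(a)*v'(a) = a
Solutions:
 v(a) = -sqrt(C1 + a^2)
 v(a) = sqrt(C1 + a^2)


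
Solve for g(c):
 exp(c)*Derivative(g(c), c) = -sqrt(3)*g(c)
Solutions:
 g(c) = C1*exp(sqrt(3)*exp(-c))


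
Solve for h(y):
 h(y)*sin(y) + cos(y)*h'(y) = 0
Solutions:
 h(y) = C1*cos(y)


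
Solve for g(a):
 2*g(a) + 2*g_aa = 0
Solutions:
 g(a) = C1*sin(a) + C2*cos(a)


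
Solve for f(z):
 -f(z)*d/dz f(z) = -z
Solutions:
 f(z) = -sqrt(C1 + z^2)
 f(z) = sqrt(C1 + z^2)


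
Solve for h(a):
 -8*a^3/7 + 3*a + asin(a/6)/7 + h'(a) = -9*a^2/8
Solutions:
 h(a) = C1 + 2*a^4/7 - 3*a^3/8 - 3*a^2/2 - a*asin(a/6)/7 - sqrt(36 - a^2)/7


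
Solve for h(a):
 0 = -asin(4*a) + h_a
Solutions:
 h(a) = C1 + a*asin(4*a) + sqrt(1 - 16*a^2)/4


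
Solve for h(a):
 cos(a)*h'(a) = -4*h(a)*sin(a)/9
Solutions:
 h(a) = C1*cos(a)^(4/9)


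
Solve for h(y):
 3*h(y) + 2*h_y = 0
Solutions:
 h(y) = C1*exp(-3*y/2)


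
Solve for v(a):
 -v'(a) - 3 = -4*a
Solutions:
 v(a) = C1 + 2*a^2 - 3*a


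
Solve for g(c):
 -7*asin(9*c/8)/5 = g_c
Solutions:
 g(c) = C1 - 7*c*asin(9*c/8)/5 - 7*sqrt(64 - 81*c^2)/45


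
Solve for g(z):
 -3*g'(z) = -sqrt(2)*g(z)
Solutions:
 g(z) = C1*exp(sqrt(2)*z/3)


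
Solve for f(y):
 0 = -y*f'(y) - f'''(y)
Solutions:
 f(y) = C1 + Integral(C2*airyai(-y) + C3*airybi(-y), y)


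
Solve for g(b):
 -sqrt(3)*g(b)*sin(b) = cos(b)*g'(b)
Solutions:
 g(b) = C1*cos(b)^(sqrt(3))


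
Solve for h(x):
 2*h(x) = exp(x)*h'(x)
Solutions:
 h(x) = C1*exp(-2*exp(-x))


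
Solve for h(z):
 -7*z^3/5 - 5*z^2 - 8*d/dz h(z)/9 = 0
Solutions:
 h(z) = C1 - 63*z^4/160 - 15*z^3/8


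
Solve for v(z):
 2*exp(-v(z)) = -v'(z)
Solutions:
 v(z) = log(C1 - 2*z)


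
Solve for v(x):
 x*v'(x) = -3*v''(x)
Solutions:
 v(x) = C1 + C2*erf(sqrt(6)*x/6)


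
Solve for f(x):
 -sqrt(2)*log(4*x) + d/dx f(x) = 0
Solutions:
 f(x) = C1 + sqrt(2)*x*log(x) - sqrt(2)*x + 2*sqrt(2)*x*log(2)


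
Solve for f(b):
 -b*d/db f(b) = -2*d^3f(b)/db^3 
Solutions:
 f(b) = C1 + Integral(C2*airyai(2^(2/3)*b/2) + C3*airybi(2^(2/3)*b/2), b)


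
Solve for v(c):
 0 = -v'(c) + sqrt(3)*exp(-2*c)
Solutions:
 v(c) = C1 - sqrt(3)*exp(-2*c)/2


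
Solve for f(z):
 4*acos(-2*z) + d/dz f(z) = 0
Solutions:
 f(z) = C1 - 4*z*acos(-2*z) - 2*sqrt(1 - 4*z^2)


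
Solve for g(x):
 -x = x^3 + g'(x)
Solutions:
 g(x) = C1 - x^4/4 - x^2/2


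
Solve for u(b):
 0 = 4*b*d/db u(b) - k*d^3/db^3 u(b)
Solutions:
 u(b) = C1 + Integral(C2*airyai(2^(2/3)*b*(1/k)^(1/3)) + C3*airybi(2^(2/3)*b*(1/k)^(1/3)), b)


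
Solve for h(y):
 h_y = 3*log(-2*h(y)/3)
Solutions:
 -Integral(1/(log(-_y) - log(3) + log(2)), (_y, h(y)))/3 = C1 - y


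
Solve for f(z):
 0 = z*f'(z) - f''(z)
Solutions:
 f(z) = C1 + C2*erfi(sqrt(2)*z/2)


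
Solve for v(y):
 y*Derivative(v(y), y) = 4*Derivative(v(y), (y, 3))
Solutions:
 v(y) = C1 + Integral(C2*airyai(2^(1/3)*y/2) + C3*airybi(2^(1/3)*y/2), y)


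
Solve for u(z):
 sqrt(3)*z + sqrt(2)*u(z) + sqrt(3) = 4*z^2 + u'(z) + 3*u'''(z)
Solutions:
 u(z) = C1*exp(-2^(1/6)*z*(-2/(9 + sqrt(83))^(1/3) + 2^(2/3)*(9 + sqrt(83))^(1/3))/12)*sin(2^(1/6)*sqrt(3)*z*(2/(9 + sqrt(83))^(1/3) + 2^(2/3)*(9 + sqrt(83))^(1/3))/12) + C2*exp(-2^(1/6)*z*(-2/(9 + sqrt(83))^(1/3) + 2^(2/3)*(9 + sqrt(83))^(1/3))/12)*cos(2^(1/6)*sqrt(3)*z*(2/(9 + sqrt(83))^(1/3) + 2^(2/3)*(9 + sqrt(83))^(1/3))/12) + C3*exp(2^(1/6)*z*(-2/(9 + sqrt(83))^(1/3) + 2^(2/3)*(9 + sqrt(83))^(1/3))/6) + 2*sqrt(2)*z^2 - sqrt(6)*z/2 + 4*z - sqrt(6)/2 - sqrt(3)/2 + 2*sqrt(2)


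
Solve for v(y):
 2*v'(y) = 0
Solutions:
 v(y) = C1


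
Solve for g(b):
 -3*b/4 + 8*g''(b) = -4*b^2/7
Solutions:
 g(b) = C1 + C2*b - b^4/168 + b^3/64


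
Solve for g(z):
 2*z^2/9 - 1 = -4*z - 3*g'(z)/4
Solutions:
 g(z) = C1 - 8*z^3/81 - 8*z^2/3 + 4*z/3


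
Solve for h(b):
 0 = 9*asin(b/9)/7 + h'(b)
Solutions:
 h(b) = C1 - 9*b*asin(b/9)/7 - 9*sqrt(81 - b^2)/7


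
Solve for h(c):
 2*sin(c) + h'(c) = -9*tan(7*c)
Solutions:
 h(c) = C1 + 9*log(cos(7*c))/7 + 2*cos(c)


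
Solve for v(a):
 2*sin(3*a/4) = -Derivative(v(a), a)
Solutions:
 v(a) = C1 + 8*cos(3*a/4)/3


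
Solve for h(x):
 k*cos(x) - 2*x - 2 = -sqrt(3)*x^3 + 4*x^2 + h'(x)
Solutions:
 h(x) = C1 + k*sin(x) + sqrt(3)*x^4/4 - 4*x^3/3 - x^2 - 2*x


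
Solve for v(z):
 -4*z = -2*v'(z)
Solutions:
 v(z) = C1 + z^2


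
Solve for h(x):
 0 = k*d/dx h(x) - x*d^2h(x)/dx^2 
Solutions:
 h(x) = C1 + x^(re(k) + 1)*(C2*sin(log(x)*Abs(im(k))) + C3*cos(log(x)*im(k)))


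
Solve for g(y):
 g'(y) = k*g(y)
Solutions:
 g(y) = C1*exp(k*y)


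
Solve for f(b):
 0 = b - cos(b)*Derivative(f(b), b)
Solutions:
 f(b) = C1 + Integral(b/cos(b), b)


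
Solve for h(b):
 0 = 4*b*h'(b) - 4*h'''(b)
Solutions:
 h(b) = C1 + Integral(C2*airyai(b) + C3*airybi(b), b)


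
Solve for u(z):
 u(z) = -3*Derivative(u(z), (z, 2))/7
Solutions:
 u(z) = C1*sin(sqrt(21)*z/3) + C2*cos(sqrt(21)*z/3)


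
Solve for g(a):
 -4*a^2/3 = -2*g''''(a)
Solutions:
 g(a) = C1 + C2*a + C3*a^2 + C4*a^3 + a^6/540


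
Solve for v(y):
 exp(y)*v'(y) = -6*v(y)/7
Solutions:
 v(y) = C1*exp(6*exp(-y)/7)


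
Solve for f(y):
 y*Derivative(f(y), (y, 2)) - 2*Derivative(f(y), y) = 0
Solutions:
 f(y) = C1 + C2*y^3


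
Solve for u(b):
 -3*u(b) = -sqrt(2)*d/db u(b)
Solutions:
 u(b) = C1*exp(3*sqrt(2)*b/2)


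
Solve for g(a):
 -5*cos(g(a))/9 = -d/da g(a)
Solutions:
 -5*a/9 - log(sin(g(a)) - 1)/2 + log(sin(g(a)) + 1)/2 = C1


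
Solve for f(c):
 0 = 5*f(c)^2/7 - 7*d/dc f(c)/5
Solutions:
 f(c) = -49/(C1 + 25*c)


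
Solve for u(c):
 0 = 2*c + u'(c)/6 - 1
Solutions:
 u(c) = C1 - 6*c^2 + 6*c


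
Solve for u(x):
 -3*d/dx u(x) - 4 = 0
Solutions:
 u(x) = C1 - 4*x/3


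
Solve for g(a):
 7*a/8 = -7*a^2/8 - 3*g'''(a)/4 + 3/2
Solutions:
 g(a) = C1 + C2*a + C3*a^2 - 7*a^5/360 - 7*a^4/144 + a^3/3


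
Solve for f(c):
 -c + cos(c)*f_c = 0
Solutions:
 f(c) = C1 + Integral(c/cos(c), c)


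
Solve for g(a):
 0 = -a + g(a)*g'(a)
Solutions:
 g(a) = -sqrt(C1 + a^2)
 g(a) = sqrt(C1 + a^2)


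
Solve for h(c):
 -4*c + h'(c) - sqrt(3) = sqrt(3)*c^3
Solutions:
 h(c) = C1 + sqrt(3)*c^4/4 + 2*c^2 + sqrt(3)*c


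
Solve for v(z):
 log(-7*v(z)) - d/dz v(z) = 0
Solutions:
 -Integral(1/(log(-_y) + log(7)), (_y, v(z))) = C1 - z


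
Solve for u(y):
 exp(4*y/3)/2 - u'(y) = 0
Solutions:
 u(y) = C1 + 3*exp(4*y/3)/8


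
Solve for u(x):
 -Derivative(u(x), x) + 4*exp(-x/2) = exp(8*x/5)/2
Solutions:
 u(x) = C1 - 5*exp(8*x/5)/16 - 8*exp(-x/2)


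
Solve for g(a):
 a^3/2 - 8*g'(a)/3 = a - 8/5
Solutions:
 g(a) = C1 + 3*a^4/64 - 3*a^2/16 + 3*a/5


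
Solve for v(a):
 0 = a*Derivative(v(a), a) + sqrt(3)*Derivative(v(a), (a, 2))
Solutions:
 v(a) = C1 + C2*erf(sqrt(2)*3^(3/4)*a/6)


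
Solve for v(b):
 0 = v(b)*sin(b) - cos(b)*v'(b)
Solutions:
 v(b) = C1/cos(b)


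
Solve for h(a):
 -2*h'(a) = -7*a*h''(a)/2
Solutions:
 h(a) = C1 + C2*a^(11/7)


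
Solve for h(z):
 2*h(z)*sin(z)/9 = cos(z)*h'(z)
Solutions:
 h(z) = C1/cos(z)^(2/9)


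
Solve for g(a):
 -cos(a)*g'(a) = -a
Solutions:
 g(a) = C1 + Integral(a/cos(a), a)


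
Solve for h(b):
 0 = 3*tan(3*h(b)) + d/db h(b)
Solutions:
 h(b) = -asin(C1*exp(-9*b))/3 + pi/3
 h(b) = asin(C1*exp(-9*b))/3


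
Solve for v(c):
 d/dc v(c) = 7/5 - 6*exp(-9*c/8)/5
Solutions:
 v(c) = C1 + 7*c/5 + 16*exp(-9*c/8)/15


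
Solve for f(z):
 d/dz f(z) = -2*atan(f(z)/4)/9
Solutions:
 Integral(1/atan(_y/4), (_y, f(z))) = C1 - 2*z/9


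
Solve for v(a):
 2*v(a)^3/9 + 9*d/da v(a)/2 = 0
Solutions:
 v(a) = -9*sqrt(2)*sqrt(-1/(C1 - 4*a))/2
 v(a) = 9*sqrt(2)*sqrt(-1/(C1 - 4*a))/2


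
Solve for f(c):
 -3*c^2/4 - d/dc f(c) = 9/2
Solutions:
 f(c) = C1 - c^3/4 - 9*c/2


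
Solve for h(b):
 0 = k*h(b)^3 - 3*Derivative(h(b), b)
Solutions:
 h(b) = -sqrt(6)*sqrt(-1/(C1 + b*k))/2
 h(b) = sqrt(6)*sqrt(-1/(C1 + b*k))/2


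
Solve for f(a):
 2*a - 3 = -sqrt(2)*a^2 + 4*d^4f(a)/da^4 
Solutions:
 f(a) = C1 + C2*a + C3*a^2 + C4*a^3 + sqrt(2)*a^6/1440 + a^5/240 - a^4/32


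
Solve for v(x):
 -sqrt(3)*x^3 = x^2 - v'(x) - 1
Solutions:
 v(x) = C1 + sqrt(3)*x^4/4 + x^3/3 - x


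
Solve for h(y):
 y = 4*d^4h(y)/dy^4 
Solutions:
 h(y) = C1 + C2*y + C3*y^2 + C4*y^3 + y^5/480


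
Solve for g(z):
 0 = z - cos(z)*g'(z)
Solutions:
 g(z) = C1 + Integral(z/cos(z), z)


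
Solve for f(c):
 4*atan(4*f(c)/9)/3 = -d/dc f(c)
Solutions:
 Integral(1/atan(4*_y/9), (_y, f(c))) = C1 - 4*c/3


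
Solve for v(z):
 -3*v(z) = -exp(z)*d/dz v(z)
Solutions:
 v(z) = C1*exp(-3*exp(-z))


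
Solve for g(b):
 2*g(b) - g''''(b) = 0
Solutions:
 g(b) = C1*exp(-2^(1/4)*b) + C2*exp(2^(1/4)*b) + C3*sin(2^(1/4)*b) + C4*cos(2^(1/4)*b)


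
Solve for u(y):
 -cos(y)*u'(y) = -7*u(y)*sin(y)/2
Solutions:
 u(y) = C1/cos(y)^(7/2)


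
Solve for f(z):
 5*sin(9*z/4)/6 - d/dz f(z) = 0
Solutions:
 f(z) = C1 - 10*cos(9*z/4)/27


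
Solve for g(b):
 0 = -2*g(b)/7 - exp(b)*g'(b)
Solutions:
 g(b) = C1*exp(2*exp(-b)/7)


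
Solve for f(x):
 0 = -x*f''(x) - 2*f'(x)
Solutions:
 f(x) = C1 + C2/x


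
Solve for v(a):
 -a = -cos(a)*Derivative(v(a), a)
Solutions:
 v(a) = C1 + Integral(a/cos(a), a)


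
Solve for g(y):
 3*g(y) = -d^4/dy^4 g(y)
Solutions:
 g(y) = (C1*sin(sqrt(2)*3^(1/4)*y/2) + C2*cos(sqrt(2)*3^(1/4)*y/2))*exp(-sqrt(2)*3^(1/4)*y/2) + (C3*sin(sqrt(2)*3^(1/4)*y/2) + C4*cos(sqrt(2)*3^(1/4)*y/2))*exp(sqrt(2)*3^(1/4)*y/2)


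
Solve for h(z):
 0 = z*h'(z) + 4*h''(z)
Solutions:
 h(z) = C1 + C2*erf(sqrt(2)*z/4)


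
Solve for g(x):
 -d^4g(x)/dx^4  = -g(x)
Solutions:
 g(x) = C1*exp(-x) + C2*exp(x) + C3*sin(x) + C4*cos(x)


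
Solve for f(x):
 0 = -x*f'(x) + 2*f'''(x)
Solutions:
 f(x) = C1 + Integral(C2*airyai(2^(2/3)*x/2) + C3*airybi(2^(2/3)*x/2), x)


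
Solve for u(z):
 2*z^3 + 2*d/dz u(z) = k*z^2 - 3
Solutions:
 u(z) = C1 + k*z^3/6 - z^4/4 - 3*z/2


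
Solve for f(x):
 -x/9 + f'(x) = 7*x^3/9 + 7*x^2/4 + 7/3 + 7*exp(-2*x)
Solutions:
 f(x) = C1 + 7*x^4/36 + 7*x^3/12 + x^2/18 + 7*x/3 - 7*exp(-2*x)/2


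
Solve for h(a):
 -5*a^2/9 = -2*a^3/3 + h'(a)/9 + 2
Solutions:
 h(a) = C1 + 3*a^4/2 - 5*a^3/3 - 18*a


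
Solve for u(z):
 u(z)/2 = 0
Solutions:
 u(z) = 0


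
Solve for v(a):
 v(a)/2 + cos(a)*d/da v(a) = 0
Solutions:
 v(a) = C1*(sin(a) - 1)^(1/4)/(sin(a) + 1)^(1/4)


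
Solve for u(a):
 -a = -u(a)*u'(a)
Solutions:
 u(a) = -sqrt(C1 + a^2)
 u(a) = sqrt(C1 + a^2)


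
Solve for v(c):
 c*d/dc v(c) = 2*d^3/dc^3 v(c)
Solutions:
 v(c) = C1 + Integral(C2*airyai(2^(2/3)*c/2) + C3*airybi(2^(2/3)*c/2), c)


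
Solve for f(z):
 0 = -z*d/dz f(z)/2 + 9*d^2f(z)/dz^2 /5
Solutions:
 f(z) = C1 + C2*erfi(sqrt(5)*z/6)


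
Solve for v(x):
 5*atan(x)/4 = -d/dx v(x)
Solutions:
 v(x) = C1 - 5*x*atan(x)/4 + 5*log(x^2 + 1)/8


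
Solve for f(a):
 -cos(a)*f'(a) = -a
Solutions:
 f(a) = C1 + Integral(a/cos(a), a)


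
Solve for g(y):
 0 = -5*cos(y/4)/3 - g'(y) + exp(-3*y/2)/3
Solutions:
 g(y) = C1 - 20*sin(y/4)/3 - 2*exp(-3*y/2)/9


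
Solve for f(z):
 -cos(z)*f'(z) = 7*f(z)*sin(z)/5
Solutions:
 f(z) = C1*cos(z)^(7/5)


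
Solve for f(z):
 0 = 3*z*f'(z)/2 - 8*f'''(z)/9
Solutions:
 f(z) = C1 + Integral(C2*airyai(3*2^(2/3)*z/4) + C3*airybi(3*2^(2/3)*z/4), z)


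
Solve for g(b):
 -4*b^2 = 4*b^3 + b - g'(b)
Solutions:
 g(b) = C1 + b^4 + 4*b^3/3 + b^2/2


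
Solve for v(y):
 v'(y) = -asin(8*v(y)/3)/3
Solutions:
 Integral(1/asin(8*_y/3), (_y, v(y))) = C1 - y/3


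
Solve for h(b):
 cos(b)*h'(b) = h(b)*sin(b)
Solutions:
 h(b) = C1/cos(b)


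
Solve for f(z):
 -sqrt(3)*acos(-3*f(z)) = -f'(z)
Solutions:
 Integral(1/acos(-3*_y), (_y, f(z))) = C1 + sqrt(3)*z


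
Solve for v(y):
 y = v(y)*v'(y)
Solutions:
 v(y) = -sqrt(C1 + y^2)
 v(y) = sqrt(C1 + y^2)


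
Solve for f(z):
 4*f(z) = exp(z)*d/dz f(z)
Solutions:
 f(z) = C1*exp(-4*exp(-z))


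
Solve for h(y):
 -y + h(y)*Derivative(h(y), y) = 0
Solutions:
 h(y) = -sqrt(C1 + y^2)
 h(y) = sqrt(C1 + y^2)


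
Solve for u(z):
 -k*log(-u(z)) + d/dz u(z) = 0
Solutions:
 -li(-u(z)) = C1 + k*z


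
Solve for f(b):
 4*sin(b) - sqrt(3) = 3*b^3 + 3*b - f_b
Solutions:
 f(b) = C1 + 3*b^4/4 + 3*b^2/2 + sqrt(3)*b + 4*cos(b)


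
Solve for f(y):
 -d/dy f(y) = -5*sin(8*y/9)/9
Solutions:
 f(y) = C1 - 5*cos(8*y/9)/8


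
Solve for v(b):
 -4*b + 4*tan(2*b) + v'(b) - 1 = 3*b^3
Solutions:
 v(b) = C1 + 3*b^4/4 + 2*b^2 + b + 2*log(cos(2*b))


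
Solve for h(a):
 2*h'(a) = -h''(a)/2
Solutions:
 h(a) = C1 + C2*exp(-4*a)


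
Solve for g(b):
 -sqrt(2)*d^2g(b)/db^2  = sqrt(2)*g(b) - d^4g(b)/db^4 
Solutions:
 g(b) = C1*exp(-2^(3/4)*b*sqrt(1 + sqrt(1 + 2*sqrt(2)))/2) + C2*exp(2^(3/4)*b*sqrt(1 + sqrt(1 + 2*sqrt(2)))/2) + C3*sin(2^(3/4)*b*sqrt(-1 + sqrt(1 + 2*sqrt(2)))/2) + C4*cosh(2^(3/4)*b*sqrt(1 - sqrt(1 + 2*sqrt(2)))/2)


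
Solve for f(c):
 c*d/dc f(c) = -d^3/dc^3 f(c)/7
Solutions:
 f(c) = C1 + Integral(C2*airyai(-7^(1/3)*c) + C3*airybi(-7^(1/3)*c), c)


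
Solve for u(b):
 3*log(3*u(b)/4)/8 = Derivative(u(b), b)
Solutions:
 8*Integral(1/(-log(_y) - log(3) + 2*log(2)), (_y, u(b)))/3 = C1 - b


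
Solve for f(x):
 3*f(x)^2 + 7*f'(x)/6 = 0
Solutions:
 f(x) = 7/(C1 + 18*x)


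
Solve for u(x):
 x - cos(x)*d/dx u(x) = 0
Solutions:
 u(x) = C1 + Integral(x/cos(x), x)


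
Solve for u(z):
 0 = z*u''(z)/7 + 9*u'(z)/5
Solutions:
 u(z) = C1 + C2/z^(58/5)


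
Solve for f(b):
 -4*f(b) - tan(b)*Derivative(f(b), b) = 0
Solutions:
 f(b) = C1/sin(b)^4


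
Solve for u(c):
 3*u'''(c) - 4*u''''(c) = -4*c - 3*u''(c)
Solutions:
 u(c) = C1 + C2*c + C3*exp(c*(3 - sqrt(57))/8) + C4*exp(c*(3 + sqrt(57))/8) - 2*c^3/9 + 2*c^2/3


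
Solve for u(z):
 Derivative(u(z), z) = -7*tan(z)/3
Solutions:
 u(z) = C1 + 7*log(cos(z))/3


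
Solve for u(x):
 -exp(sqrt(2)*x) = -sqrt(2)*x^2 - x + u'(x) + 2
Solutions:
 u(x) = C1 + sqrt(2)*x^3/3 + x^2/2 - 2*x - sqrt(2)*exp(sqrt(2)*x)/2


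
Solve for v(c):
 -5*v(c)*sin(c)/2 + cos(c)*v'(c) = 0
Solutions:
 v(c) = C1/cos(c)^(5/2)


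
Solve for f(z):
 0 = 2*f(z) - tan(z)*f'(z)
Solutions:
 f(z) = C1*sin(z)^2


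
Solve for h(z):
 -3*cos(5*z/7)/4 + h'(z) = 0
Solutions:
 h(z) = C1 + 21*sin(5*z/7)/20


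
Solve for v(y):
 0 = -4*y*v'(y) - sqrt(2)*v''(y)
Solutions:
 v(y) = C1 + C2*erf(2^(1/4)*y)


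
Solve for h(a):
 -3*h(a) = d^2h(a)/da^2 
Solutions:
 h(a) = C1*sin(sqrt(3)*a) + C2*cos(sqrt(3)*a)


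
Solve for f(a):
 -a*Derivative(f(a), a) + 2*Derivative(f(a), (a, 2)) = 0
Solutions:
 f(a) = C1 + C2*erfi(a/2)


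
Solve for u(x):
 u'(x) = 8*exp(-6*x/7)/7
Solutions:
 u(x) = C1 - 4*exp(-6*x/7)/3


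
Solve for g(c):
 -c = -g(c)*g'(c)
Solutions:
 g(c) = -sqrt(C1 + c^2)
 g(c) = sqrt(C1 + c^2)


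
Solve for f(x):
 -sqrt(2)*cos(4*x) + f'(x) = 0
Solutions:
 f(x) = C1 + sqrt(2)*sin(4*x)/4


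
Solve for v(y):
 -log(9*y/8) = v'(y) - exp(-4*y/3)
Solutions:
 v(y) = C1 - y*log(y) + y*(-2*log(3) + 1 + 3*log(2)) - 3*exp(-4*y/3)/4


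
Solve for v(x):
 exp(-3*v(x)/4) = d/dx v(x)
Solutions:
 v(x) = 4*log(C1 + 3*x/4)/3
 v(x) = 4*log((-6^(1/3) - 2^(1/3)*3^(5/6)*I)*(C1 + x)^(1/3)/4)
 v(x) = 4*log((-6^(1/3) + 2^(1/3)*3^(5/6)*I)*(C1 + x)^(1/3)/4)


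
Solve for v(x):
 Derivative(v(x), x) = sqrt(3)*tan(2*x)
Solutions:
 v(x) = C1 - sqrt(3)*log(cos(2*x))/2


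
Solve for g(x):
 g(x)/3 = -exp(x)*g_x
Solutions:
 g(x) = C1*exp(exp(-x)/3)


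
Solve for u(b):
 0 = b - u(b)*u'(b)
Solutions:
 u(b) = -sqrt(C1 + b^2)
 u(b) = sqrt(C1 + b^2)


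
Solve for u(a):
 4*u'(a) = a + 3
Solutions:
 u(a) = C1 + a^2/8 + 3*a/4


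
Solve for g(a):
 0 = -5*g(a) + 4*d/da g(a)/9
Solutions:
 g(a) = C1*exp(45*a/4)


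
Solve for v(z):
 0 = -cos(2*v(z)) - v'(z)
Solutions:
 v(z) = -asin((C1 + exp(4*z))/(C1 - exp(4*z)))/2 + pi/2
 v(z) = asin((C1 + exp(4*z))/(C1 - exp(4*z)))/2


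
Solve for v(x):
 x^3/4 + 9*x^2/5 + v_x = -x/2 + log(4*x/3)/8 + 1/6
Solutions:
 v(x) = C1 - x^4/16 - 3*x^3/5 - x^2/4 + x*log(x)/8 - x*log(3)/8 + x/24 + x*log(2)/4


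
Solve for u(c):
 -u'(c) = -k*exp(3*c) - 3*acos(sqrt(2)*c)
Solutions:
 u(c) = C1 + 3*c*acos(sqrt(2)*c) + k*exp(3*c)/3 - 3*sqrt(2)*sqrt(1 - 2*c^2)/2


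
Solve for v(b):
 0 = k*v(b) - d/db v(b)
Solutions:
 v(b) = C1*exp(b*k)


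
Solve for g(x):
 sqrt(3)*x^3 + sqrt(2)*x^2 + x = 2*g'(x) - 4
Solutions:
 g(x) = C1 + sqrt(3)*x^4/8 + sqrt(2)*x^3/6 + x^2/4 + 2*x


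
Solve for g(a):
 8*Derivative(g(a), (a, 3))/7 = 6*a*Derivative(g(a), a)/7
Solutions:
 g(a) = C1 + Integral(C2*airyai(6^(1/3)*a/2) + C3*airybi(6^(1/3)*a/2), a)


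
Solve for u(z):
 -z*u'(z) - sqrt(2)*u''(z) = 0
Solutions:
 u(z) = C1 + C2*erf(2^(1/4)*z/2)


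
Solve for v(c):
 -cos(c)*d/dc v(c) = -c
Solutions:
 v(c) = C1 + Integral(c/cos(c), c)


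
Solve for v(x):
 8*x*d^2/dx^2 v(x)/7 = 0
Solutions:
 v(x) = C1 + C2*x


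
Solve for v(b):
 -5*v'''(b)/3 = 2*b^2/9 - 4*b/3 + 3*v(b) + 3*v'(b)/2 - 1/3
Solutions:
 v(b) = C1*exp(-30^(1/3)*b*(-(30 + sqrt(930))^(1/3) + 30^(1/3)/(30 + sqrt(930))^(1/3))/20)*sin(10^(1/3)*3^(1/6)*b*(3*10^(1/3)/(30 + sqrt(930))^(1/3) + 3^(2/3)*(30 + sqrt(930))^(1/3))/20) + C2*exp(-30^(1/3)*b*(-(30 + sqrt(930))^(1/3) + 30^(1/3)/(30 + sqrt(930))^(1/3))/20)*cos(10^(1/3)*3^(1/6)*b*(3*10^(1/3)/(30 + sqrt(930))^(1/3) + 3^(2/3)*(30 + sqrt(930))^(1/3))/20) + C3*exp(30^(1/3)*b*(-(30 + sqrt(930))^(1/3) + 30^(1/3)/(30 + sqrt(930))^(1/3))/10) - 2*b^2/27 + 14*b/27 - 4/27


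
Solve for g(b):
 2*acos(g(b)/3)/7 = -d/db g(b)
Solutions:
 Integral(1/acos(_y/3), (_y, g(b))) = C1 - 2*b/7


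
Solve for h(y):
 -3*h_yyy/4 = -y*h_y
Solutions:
 h(y) = C1 + Integral(C2*airyai(6^(2/3)*y/3) + C3*airybi(6^(2/3)*y/3), y)


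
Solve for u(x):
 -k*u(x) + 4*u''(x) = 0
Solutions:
 u(x) = C1*exp(-sqrt(k)*x/2) + C2*exp(sqrt(k)*x/2)


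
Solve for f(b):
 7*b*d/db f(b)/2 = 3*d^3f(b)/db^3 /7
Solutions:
 f(b) = C1 + Integral(C2*airyai(42^(2/3)*b/6) + C3*airybi(42^(2/3)*b/6), b)


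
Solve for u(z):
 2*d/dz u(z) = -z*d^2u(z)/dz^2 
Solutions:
 u(z) = C1 + C2/z


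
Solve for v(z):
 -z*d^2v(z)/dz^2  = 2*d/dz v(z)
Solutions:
 v(z) = C1 + C2/z


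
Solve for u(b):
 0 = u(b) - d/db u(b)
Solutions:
 u(b) = C1*exp(b)


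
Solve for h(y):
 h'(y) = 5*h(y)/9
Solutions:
 h(y) = C1*exp(5*y/9)


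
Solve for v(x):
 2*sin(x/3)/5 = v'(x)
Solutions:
 v(x) = C1 - 6*cos(x/3)/5


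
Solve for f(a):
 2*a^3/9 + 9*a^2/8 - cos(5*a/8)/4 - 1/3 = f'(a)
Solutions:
 f(a) = C1 + a^4/18 + 3*a^3/8 - a/3 - 2*sin(5*a/8)/5


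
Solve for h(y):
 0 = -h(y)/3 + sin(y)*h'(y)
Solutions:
 h(y) = C1*(cos(y) - 1)^(1/6)/(cos(y) + 1)^(1/6)


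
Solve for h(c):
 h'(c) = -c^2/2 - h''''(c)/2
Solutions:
 h(c) = C1 + C4*exp(-2^(1/3)*c) - c^3/6 + (C2*sin(2^(1/3)*sqrt(3)*c/2) + C3*cos(2^(1/3)*sqrt(3)*c/2))*exp(2^(1/3)*c/2)


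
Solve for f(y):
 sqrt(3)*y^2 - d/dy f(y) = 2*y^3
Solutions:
 f(y) = C1 - y^4/2 + sqrt(3)*y^3/3


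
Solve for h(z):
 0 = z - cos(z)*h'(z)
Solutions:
 h(z) = C1 + Integral(z/cos(z), z)


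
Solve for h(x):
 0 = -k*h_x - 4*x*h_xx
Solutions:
 h(x) = C1 + x^(1 - re(k)/4)*(C2*sin(log(x)*Abs(im(k))/4) + C3*cos(log(x)*im(k)/4))


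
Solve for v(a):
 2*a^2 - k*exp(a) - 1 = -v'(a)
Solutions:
 v(a) = C1 - 2*a^3/3 + a + k*exp(a)


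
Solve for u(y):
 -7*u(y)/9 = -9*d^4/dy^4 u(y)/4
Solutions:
 u(y) = C1*exp(-sqrt(2)*7^(1/4)*y/3) + C2*exp(sqrt(2)*7^(1/4)*y/3) + C3*sin(sqrt(2)*7^(1/4)*y/3) + C4*cos(sqrt(2)*7^(1/4)*y/3)


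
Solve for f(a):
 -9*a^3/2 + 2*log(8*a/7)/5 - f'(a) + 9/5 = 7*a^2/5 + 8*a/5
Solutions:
 f(a) = C1 - 9*a^4/8 - 7*a^3/15 - 4*a^2/5 + 2*a*log(a)/5 - 2*a*log(7)/5 + 6*a*log(2)/5 + 7*a/5


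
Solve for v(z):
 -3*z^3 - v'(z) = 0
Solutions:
 v(z) = C1 - 3*z^4/4


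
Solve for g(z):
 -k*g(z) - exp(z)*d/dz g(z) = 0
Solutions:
 g(z) = C1*exp(k*exp(-z))


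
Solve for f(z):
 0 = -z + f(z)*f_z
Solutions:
 f(z) = -sqrt(C1 + z^2)
 f(z) = sqrt(C1 + z^2)


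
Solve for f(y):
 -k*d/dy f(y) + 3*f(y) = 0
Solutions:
 f(y) = C1*exp(3*y/k)


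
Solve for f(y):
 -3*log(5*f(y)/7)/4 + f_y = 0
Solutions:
 -4*Integral(1/(log(_y) - log(7) + log(5)), (_y, f(y)))/3 = C1 - y


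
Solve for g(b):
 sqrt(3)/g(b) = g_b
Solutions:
 g(b) = -sqrt(C1 + 2*sqrt(3)*b)
 g(b) = sqrt(C1 + 2*sqrt(3)*b)


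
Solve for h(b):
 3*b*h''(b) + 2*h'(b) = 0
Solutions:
 h(b) = C1 + C2*b^(1/3)


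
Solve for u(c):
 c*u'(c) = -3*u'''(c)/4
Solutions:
 u(c) = C1 + Integral(C2*airyai(-6^(2/3)*c/3) + C3*airybi(-6^(2/3)*c/3), c)


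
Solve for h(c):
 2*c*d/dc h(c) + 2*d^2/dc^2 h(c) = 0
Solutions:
 h(c) = C1 + C2*erf(sqrt(2)*c/2)


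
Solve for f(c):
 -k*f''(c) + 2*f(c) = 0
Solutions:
 f(c) = C1*exp(-sqrt(2)*c*sqrt(1/k)) + C2*exp(sqrt(2)*c*sqrt(1/k))


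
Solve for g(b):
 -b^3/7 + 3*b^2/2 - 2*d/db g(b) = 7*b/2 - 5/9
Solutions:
 g(b) = C1 - b^4/56 + b^3/4 - 7*b^2/8 + 5*b/18


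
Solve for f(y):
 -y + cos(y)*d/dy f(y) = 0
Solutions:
 f(y) = C1 + Integral(y/cos(y), y)


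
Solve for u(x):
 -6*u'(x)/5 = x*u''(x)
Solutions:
 u(x) = C1 + C2/x^(1/5)


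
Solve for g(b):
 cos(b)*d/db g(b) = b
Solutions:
 g(b) = C1 + Integral(b/cos(b), b)


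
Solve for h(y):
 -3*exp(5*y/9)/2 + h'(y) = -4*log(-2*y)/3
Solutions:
 h(y) = C1 - 4*y*log(-y)/3 + 4*y*(1 - log(2))/3 + 27*exp(5*y/9)/10


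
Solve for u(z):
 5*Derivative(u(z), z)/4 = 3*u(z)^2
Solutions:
 u(z) = -5/(C1 + 12*z)


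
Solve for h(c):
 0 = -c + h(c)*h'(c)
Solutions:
 h(c) = -sqrt(C1 + c^2)
 h(c) = sqrt(C1 + c^2)


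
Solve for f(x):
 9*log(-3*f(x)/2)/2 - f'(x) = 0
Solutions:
 -2*Integral(1/(log(-_y) - log(2) + log(3)), (_y, f(x)))/9 = C1 - x


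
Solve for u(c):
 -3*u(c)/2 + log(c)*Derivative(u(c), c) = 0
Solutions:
 u(c) = C1*exp(3*li(c)/2)


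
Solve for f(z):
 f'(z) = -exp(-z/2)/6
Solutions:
 f(z) = C1 + exp(-z/2)/3


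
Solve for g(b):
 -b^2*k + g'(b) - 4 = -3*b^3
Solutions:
 g(b) = C1 - 3*b^4/4 + b^3*k/3 + 4*b


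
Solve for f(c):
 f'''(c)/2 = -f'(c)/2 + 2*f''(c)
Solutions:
 f(c) = C1 + C2*exp(c*(2 - sqrt(3))) + C3*exp(c*(sqrt(3) + 2))


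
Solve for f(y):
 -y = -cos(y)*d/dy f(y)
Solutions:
 f(y) = C1 + Integral(y/cos(y), y)


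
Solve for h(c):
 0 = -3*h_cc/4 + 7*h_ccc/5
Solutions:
 h(c) = C1 + C2*c + C3*exp(15*c/28)


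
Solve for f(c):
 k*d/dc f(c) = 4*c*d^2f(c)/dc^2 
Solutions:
 f(c) = C1 + c^(re(k)/4 + 1)*(C2*sin(log(c)*Abs(im(k))/4) + C3*cos(log(c)*im(k)/4))


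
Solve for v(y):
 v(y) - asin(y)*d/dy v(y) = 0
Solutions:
 v(y) = C1*exp(Integral(1/asin(y), y))


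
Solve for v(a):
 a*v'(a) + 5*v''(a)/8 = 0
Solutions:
 v(a) = C1 + C2*erf(2*sqrt(5)*a/5)


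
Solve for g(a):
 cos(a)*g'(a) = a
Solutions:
 g(a) = C1 + Integral(a/cos(a), a)


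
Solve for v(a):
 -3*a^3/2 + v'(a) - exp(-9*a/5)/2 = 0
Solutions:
 v(a) = C1 + 3*a^4/8 - 5*exp(-9*a/5)/18


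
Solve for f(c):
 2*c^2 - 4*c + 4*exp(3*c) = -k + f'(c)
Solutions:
 f(c) = C1 + 2*c^3/3 - 2*c^2 + c*k + 4*exp(3*c)/3


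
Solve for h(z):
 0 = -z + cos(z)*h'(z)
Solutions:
 h(z) = C1 + Integral(z/cos(z), z)


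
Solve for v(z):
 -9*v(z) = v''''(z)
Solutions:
 v(z) = (C1*sin(sqrt(6)*z/2) + C2*cos(sqrt(6)*z/2))*exp(-sqrt(6)*z/2) + (C3*sin(sqrt(6)*z/2) + C4*cos(sqrt(6)*z/2))*exp(sqrt(6)*z/2)


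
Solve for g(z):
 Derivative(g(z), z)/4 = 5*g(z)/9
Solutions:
 g(z) = C1*exp(20*z/9)


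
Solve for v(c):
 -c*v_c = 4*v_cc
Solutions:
 v(c) = C1 + C2*erf(sqrt(2)*c/4)


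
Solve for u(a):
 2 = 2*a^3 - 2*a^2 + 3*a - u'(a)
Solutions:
 u(a) = C1 + a^4/2 - 2*a^3/3 + 3*a^2/2 - 2*a


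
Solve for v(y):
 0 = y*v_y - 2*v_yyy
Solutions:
 v(y) = C1 + Integral(C2*airyai(2^(2/3)*y/2) + C3*airybi(2^(2/3)*y/2), y)


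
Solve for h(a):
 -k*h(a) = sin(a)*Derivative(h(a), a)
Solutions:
 h(a) = C1*exp(k*(-log(cos(a) - 1) + log(cos(a) + 1))/2)


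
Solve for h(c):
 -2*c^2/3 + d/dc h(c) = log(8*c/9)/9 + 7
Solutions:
 h(c) = C1 + 2*c^3/9 + c*log(c)/9 - 2*c*log(3)/9 + c*log(2)/3 + 62*c/9


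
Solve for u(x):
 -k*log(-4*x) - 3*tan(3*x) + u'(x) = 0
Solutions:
 u(x) = C1 + k*x*(log(-x) - 1) + 2*k*x*log(2) - log(cos(3*x))


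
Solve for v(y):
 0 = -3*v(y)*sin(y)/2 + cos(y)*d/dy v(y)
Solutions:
 v(y) = C1/cos(y)^(3/2)


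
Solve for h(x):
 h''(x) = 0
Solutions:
 h(x) = C1 + C2*x


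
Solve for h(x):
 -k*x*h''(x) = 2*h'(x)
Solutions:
 h(x) = C1 + x^(((re(k) - 2)*re(k) + im(k)^2)/(re(k)^2 + im(k)^2))*(C2*sin(2*log(x)*Abs(im(k))/(re(k)^2 + im(k)^2)) + C3*cos(2*log(x)*im(k)/(re(k)^2 + im(k)^2)))


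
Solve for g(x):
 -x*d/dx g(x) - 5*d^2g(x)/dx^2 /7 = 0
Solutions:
 g(x) = C1 + C2*erf(sqrt(70)*x/10)


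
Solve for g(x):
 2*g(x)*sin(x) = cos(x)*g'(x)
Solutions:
 g(x) = C1/cos(x)^2


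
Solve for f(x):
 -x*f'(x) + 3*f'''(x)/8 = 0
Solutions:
 f(x) = C1 + Integral(C2*airyai(2*3^(2/3)*x/3) + C3*airybi(2*3^(2/3)*x/3), x)


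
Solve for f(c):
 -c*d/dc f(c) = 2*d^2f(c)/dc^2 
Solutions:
 f(c) = C1 + C2*erf(c/2)


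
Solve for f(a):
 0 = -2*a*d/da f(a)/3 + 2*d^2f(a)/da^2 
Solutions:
 f(a) = C1 + C2*erfi(sqrt(6)*a/6)


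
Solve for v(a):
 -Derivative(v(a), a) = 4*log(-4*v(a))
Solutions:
 Integral(1/(log(-_y) + 2*log(2)), (_y, v(a)))/4 = C1 - a


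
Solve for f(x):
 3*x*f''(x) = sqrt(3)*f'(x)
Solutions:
 f(x) = C1 + C2*x^(sqrt(3)/3 + 1)


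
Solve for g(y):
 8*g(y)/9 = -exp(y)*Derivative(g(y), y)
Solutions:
 g(y) = C1*exp(8*exp(-y)/9)


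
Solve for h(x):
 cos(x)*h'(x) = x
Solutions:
 h(x) = C1 + Integral(x/cos(x), x)


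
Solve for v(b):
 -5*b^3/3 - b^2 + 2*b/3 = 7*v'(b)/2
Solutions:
 v(b) = C1 - 5*b^4/42 - 2*b^3/21 + 2*b^2/21


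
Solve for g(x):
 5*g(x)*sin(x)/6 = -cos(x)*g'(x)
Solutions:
 g(x) = C1*cos(x)^(5/6)


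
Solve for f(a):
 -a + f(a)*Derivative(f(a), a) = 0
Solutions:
 f(a) = -sqrt(C1 + a^2)
 f(a) = sqrt(C1 + a^2)


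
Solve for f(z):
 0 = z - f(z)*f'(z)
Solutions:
 f(z) = -sqrt(C1 + z^2)
 f(z) = sqrt(C1 + z^2)


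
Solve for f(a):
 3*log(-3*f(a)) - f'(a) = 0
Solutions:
 -Integral(1/(log(-_y) + log(3)), (_y, f(a)))/3 = C1 - a


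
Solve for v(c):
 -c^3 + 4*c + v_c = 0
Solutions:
 v(c) = C1 + c^4/4 - 2*c^2


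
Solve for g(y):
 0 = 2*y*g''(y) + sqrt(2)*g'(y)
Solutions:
 g(y) = C1 + C2*y^(1 - sqrt(2)/2)


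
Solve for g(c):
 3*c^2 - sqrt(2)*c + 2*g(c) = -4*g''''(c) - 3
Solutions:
 g(c) = -3*c^2/2 + sqrt(2)*c/2 + (C1*sin(2^(1/4)*c/2) + C2*cos(2^(1/4)*c/2))*exp(-2^(1/4)*c/2) + (C3*sin(2^(1/4)*c/2) + C4*cos(2^(1/4)*c/2))*exp(2^(1/4)*c/2) - 3/2


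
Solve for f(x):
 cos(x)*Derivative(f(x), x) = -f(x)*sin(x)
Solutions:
 f(x) = C1*cos(x)


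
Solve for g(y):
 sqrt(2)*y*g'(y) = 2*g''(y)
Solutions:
 g(y) = C1 + C2*erfi(2^(1/4)*y/2)


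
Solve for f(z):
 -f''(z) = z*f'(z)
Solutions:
 f(z) = C1 + C2*erf(sqrt(2)*z/2)


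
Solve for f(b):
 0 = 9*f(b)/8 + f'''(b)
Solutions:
 f(b) = C3*exp(-3^(2/3)*b/2) + (C1*sin(3*3^(1/6)*b/4) + C2*cos(3*3^(1/6)*b/4))*exp(3^(2/3)*b/4)


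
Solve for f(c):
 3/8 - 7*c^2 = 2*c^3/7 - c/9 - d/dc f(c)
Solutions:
 f(c) = C1 + c^4/14 + 7*c^3/3 - c^2/18 - 3*c/8


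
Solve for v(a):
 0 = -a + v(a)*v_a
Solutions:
 v(a) = -sqrt(C1 + a^2)
 v(a) = sqrt(C1 + a^2)


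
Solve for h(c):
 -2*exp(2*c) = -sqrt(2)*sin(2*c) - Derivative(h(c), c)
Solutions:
 h(c) = C1 + exp(2*c) + sqrt(2)*cos(2*c)/2


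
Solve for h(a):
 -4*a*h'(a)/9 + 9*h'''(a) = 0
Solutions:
 h(a) = C1 + Integral(C2*airyai(6^(2/3)*a/9) + C3*airybi(6^(2/3)*a/9), a)


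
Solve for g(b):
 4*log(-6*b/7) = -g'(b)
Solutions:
 g(b) = C1 - 4*b*log(-b) + 4*b*(-log(6) + 1 + log(7))


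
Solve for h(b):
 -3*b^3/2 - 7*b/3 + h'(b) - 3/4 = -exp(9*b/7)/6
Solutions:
 h(b) = C1 + 3*b^4/8 + 7*b^2/6 + 3*b/4 - 7*exp(9*b/7)/54


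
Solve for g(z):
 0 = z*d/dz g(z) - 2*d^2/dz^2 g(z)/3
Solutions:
 g(z) = C1 + C2*erfi(sqrt(3)*z/2)


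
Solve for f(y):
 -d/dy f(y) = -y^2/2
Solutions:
 f(y) = C1 + y^3/6
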